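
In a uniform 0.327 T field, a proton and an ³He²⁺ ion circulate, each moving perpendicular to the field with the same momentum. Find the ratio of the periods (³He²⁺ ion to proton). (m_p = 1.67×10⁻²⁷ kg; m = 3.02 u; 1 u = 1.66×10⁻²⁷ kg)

T = 2πm/(qB) is independent of speed, so T₂/T₁ = (m₂/q₂)/(m₁/q₁).
T_{³He²⁺ ion}/T_{proton} = (5.01×10^-27/2e) / (1.67×10^-27/1e) = 1.50.

ratio ≈ 1.50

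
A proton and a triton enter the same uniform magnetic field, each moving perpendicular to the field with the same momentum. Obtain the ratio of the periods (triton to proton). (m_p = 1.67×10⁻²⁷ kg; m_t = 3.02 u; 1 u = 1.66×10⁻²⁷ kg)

T = 2πm/(qB) is independent of speed, so T₂/T₁ = (m₂/q₂)/(m₁/q₁).
T_{triton}/T_{proton} = (5.01×10^-27/1e) / (1.67×10^-27/1e) = 3.00.

ratio ≈ 3.00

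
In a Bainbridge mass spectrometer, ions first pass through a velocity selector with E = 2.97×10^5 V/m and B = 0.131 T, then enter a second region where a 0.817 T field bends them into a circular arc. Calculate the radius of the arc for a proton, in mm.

r ≈ 29.0 mm

The selector passes v = E/B = 2.97×10^5/0.131 = 2.27×10^6 m/s.
In the deflection region, r = mv/(qB₂) = (1.67×10^-27)(2.27×10^6) / [(1×1.60×10^-19)(0.817)] = 0.0290 m.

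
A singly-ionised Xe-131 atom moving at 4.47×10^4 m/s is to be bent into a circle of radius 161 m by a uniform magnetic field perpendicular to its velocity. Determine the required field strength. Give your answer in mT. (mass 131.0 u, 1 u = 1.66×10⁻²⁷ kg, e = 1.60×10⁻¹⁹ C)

B ≈ 0.377 mT

qvB = mv²/r gives B = mv/(qr).
B = (2.17×10^-25)(4.47×10^4) / [(1×1.60×10^-19)(161)] = 3.77×10^-4 T.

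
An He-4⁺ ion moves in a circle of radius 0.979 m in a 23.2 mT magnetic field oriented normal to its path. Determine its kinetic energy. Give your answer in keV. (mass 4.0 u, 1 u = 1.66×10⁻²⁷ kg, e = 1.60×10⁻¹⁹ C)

K ≈ 6.22 keV

v = qBr/m = (1×1.60×10^-19)(0.0232)(0.979) / (6.64×10^-27) = 5.47×10^5 m/s.
K = ½mv² = 0.5·(6.64×10^-27)·(5.47×10^5)² = 9.94×10^-16 J = 6.22 keV.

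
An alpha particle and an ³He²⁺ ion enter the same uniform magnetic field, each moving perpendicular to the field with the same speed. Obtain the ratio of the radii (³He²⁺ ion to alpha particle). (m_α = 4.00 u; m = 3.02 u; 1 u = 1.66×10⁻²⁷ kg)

r = mv/(qB) ⇒ at equal v, r ∝ m/q.
r_{³He²⁺ ion}/r_{alpha particle} = 0.755.

ratio ≈ 0.755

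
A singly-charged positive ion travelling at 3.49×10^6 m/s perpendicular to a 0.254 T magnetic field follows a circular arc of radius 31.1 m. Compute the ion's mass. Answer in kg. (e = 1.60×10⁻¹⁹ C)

m ≈ 3.62×10^-25 kg

qvB = mv²/r ⇒ m = qBr/v.
m = (1×1.60×10^-19)(0.254)(31.1) / (3.49×10^6) = 3.62×10^-25 kg.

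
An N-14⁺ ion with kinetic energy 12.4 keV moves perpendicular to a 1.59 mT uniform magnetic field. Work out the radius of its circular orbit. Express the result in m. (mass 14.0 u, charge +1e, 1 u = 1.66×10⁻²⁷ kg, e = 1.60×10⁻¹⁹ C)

r ≈ 37.7 m

Convert the energy: K = 12.4 keV = 1.98×10^-15 J.
v = √(2K/m) = √(2·1.98×10^-15/2.32×10^-26) = 4.13×10^5 m/s.
r = mv/(qB) = (2.32×10^-26)(4.13×10^5) / [(1×1.60×10^-19)(1.59×10^-3)] = 37.7 m.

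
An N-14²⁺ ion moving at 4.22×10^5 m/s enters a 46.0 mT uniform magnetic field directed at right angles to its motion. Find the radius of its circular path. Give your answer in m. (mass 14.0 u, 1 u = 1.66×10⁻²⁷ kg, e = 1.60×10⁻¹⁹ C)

r ≈ 0.666 m

The magnetic force provides the centripetal force: qvB = mv²/r, so r = mv/(qB).
r = (2.32×10^-26 kg)(4.22×10^5 m/s) / [(2×1.60×10^-19 C)(0.0460 T)] = 0.666 m.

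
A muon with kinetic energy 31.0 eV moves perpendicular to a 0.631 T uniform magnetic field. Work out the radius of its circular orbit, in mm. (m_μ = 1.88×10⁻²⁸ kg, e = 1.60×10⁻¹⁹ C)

r ≈ 0.428 mm

Convert the energy: K = 31.0 eV = 4.96×10^-18 J.
v = √(2K/m) = √(2·4.96×10^-18/1.88×10^-28) = 2.30×10^5 m/s.
r = mv/(qB) = (1.88×10^-28)(2.30×10^5) / [(1×1.60×10^-19)(0.631)] = 4.28×10^-4 m.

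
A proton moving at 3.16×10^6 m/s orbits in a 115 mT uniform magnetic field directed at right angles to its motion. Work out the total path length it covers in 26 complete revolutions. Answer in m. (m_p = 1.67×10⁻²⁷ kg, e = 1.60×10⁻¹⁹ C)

r = mv/(qB) = 0.287 m, so one revolution covers 2πr = 1.80 m.
In 26 revolutions: L = 26·2πr = 46.9 m.

L ≈ 46.9 m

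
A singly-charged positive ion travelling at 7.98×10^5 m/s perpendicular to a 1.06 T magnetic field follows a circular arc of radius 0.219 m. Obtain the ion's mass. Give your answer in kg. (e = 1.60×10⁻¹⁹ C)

m ≈ 4.65×10^-26 kg

qvB = mv²/r ⇒ m = qBr/v.
m = (1×1.60×10^-19)(1.06)(0.219) / (7.98×10^5) = 4.65×10^-26 kg.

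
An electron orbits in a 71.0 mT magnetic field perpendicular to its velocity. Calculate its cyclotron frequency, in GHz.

f ≈ 1.98 GHz

f = qB/(2πm) = (1×1.60×10^-19)(0.0710) / [2π(9.11×10^-31)] = 1.98×10^9 Hz.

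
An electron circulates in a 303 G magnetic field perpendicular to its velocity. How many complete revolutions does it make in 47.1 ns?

T = 2πm/(qB) = 2π(9.11×10^-31) / [(1×1.60×10^-19)(0.0303)] = 1.1807×10^-9 s.
N = t/T = 4.71×10^-8 / 1.1807×10^-9 ≈ 39.89, so 39 complete revolutions.

N = 39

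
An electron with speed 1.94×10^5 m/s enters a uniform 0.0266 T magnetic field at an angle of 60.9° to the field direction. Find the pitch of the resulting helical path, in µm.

The velocity component along B is v∥ = v cos60.9° = 9.43×10^4 m/s.
The cyclotron period T = 2πm/(qB) = 1.34×10^-9 s is set by m, q, B alone.
Pitch = v∥·T = (9.43×10^4)(1.34×10^-9) = 1.27×10^-4 m.

pitch ≈ 127 µm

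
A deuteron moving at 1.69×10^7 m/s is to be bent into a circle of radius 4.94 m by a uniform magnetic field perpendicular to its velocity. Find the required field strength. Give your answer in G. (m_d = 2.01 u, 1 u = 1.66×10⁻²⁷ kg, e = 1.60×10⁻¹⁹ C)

qvB = mv²/r gives B = mv/(qr).
B = (3.34×10^-27)(1.69×10^7) / [(1×1.60×10^-19)(4.94)] = 0.0713 T.

B ≈ 713 G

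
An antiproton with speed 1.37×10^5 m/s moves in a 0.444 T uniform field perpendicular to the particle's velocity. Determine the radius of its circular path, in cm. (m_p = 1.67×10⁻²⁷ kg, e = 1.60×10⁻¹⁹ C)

The magnetic force provides the centripetal force: qvB = mv²/r, so r = mv/(qB).
r = (1.67×10^-27 kg)(1.37×10^5 m/s) / [(1×1.60×10^-19 C)(0.444 T)] = 3.22×10^-3 m.

r ≈ 0.322 cm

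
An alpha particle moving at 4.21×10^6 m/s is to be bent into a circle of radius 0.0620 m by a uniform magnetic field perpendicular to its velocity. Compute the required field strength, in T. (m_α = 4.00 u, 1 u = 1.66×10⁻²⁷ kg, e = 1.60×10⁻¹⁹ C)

B ≈ 1.41 T

qvB = mv²/r gives B = mv/(qr).
B = (6.64×10^-27)(4.21×10^6) / [(2×1.60×10^-19)(0.0620)] = 1.41 T.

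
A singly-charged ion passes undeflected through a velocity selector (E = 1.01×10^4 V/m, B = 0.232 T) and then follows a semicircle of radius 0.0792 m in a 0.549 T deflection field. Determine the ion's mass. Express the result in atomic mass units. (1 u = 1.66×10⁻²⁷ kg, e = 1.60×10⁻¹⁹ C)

m ≈ 96.3 u

v = E/B₁ = 4.35×10^4 m/s.
From r = mv/(qB₂), m = qB₂r/v = (1×1.60×10^-19)(0.549)(0.0792) / (4.35×10^4) = 1.60×10^-25 kg.
In atomic mass units: m = 1.60×10^-25 / 1.66×10^-27 = 96.3 u.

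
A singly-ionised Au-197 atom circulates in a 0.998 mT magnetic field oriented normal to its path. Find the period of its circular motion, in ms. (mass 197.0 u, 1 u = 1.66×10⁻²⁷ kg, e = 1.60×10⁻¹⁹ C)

The cyclotron period is independent of speed: T = 2πm/(qB).
T = 2π(3.27×10^-25) / [(1×1.60×10^-19)(9.98×10^-4)] = 0.0129 s.

T ≈ 12.9 ms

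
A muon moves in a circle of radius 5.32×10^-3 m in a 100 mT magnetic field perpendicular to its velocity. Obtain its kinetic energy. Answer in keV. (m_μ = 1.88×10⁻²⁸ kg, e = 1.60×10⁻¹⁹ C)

v = qBr/m = (1×1.60×10^-19)(0.100)(5.32×10^-3) / (1.88×10^-28) = 4.53×10^5 m/s.
K = ½mv² = 0.5·(1.88×10^-28)·(4.53×10^5)² = 1.93×10^-17 J = 0.120 keV.

K ≈ 0.120 keV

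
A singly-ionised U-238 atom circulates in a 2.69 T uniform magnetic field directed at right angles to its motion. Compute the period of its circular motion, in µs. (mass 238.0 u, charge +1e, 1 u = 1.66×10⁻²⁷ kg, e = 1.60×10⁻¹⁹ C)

The cyclotron period is independent of speed: T = 2πm/(qB).
T = 2π(3.95×10^-25) / [(1×1.60×10^-19)(2.69)] = 5.77×10^-6 s.

T ≈ 5.77 µs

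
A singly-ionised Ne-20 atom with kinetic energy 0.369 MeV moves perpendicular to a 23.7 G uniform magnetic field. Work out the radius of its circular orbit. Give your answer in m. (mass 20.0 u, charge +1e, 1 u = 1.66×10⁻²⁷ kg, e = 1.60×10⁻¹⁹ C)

r ≈ 165 m

Convert the energy: K = 0.369 MeV = 5.90×10^-14 J.
v = √(2K/m) = √(2·5.90×10^-14/3.32×10^-26) = 1.89×10^6 m/s.
r = mv/(qB) = (3.32×10^-26)(1.89×10^6) / [(1×1.60×10^-19)(2.37×10^-3)] = 165 m.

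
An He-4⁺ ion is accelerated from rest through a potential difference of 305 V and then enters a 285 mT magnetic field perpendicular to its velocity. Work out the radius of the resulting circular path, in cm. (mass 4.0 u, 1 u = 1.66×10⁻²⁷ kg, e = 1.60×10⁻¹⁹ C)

The kinetic energy gained is K = qV = (1×1.60×10^-19)(305) = 4.88×10^-17 J.
v = √(2K/m) = 1.21×10^5 m/s.
r = mv/(qB) = (6.64×10^-27)(1.21×10^5) / [(1×1.60×10^-19)(0.285)] = 0.0177 m.

r ≈ 1.77 cm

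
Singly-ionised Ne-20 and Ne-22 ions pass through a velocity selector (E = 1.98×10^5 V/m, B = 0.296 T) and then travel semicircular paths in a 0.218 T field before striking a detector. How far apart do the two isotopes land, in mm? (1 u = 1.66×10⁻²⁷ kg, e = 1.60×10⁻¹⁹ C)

Both emerge at v = E/B₁ = 6.69×10^5 m/s.
r = mv/(qB₂), so r₁ = 0.6367 m and r₂ = 0.7004 m, giving Δr = 0.0637 m.
After a semicircle each ion lands a diameter 2r from the entry slit, so the separation is 2Δr = 0.127 m.

Δd ≈ 127 mm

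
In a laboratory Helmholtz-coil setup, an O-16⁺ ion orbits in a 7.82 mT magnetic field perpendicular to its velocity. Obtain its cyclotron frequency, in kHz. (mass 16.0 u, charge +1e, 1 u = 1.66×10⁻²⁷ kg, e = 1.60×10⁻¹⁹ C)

f = qB/(2πm) = (1×1.60×10^-19)(7.82×10^-3) / [2π(2.66×10^-26)] = 7500 Hz.

f ≈ 7.50 kHz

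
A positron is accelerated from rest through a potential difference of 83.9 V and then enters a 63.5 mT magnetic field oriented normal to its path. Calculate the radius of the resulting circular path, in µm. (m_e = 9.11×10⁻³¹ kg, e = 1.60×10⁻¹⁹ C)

r ≈ 487 µm

The kinetic energy gained is K = qV = (1×1.60×10^-19)(83.9) = 1.34×10^-17 J.
v = √(2K/m) = 5.43×10^6 m/s.
r = mv/(qB) = (9.11×10^-31)(5.43×10^6) / [(1×1.60×10^-19)(0.0635)] = 4.87×10^-4 m.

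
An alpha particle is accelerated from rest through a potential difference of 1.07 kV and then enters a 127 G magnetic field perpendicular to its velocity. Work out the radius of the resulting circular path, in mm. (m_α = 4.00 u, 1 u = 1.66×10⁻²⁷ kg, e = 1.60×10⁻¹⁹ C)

r ≈ 525 mm

The kinetic energy gained is K = qV = (2×1.60×10^-19)(1070) = 3.42×10^-16 J.
v = √(2K/m) = 3.21×10^5 m/s.
r = mv/(qB) = (6.64×10^-27)(3.21×10^5) / [(2×1.60×10^-19)(0.0127)] = 0.525 m.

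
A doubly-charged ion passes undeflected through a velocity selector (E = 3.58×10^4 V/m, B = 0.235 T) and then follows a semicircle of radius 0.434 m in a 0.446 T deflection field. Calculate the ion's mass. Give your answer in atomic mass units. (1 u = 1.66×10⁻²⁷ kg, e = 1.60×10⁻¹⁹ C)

v = E/B₁ = 1.52×10^5 m/s.
From r = mv/(qB₂), m = qB₂r/v = (2×1.60×10^-19)(0.446)(0.434) / (1.52×10^5) = 4.07×10^-25 kg.
In atomic mass units: m = 4.07×10^-25 / 1.66×10^-27 = 245 u.

m ≈ 245 u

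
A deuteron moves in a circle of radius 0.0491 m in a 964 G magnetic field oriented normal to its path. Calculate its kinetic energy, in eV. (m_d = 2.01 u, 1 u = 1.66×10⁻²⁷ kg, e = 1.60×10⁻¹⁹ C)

v = qBr/m = (1×1.60×10^-19)(0.0964)(0.0491) / (3.34×10^-27) = 2.27×10^5 m/s.
K = ½mv² = 0.5·(3.34×10^-27)·(2.27×10^5)² = 8.59×10^-17 J = 537 eV.

K ≈ 537 eV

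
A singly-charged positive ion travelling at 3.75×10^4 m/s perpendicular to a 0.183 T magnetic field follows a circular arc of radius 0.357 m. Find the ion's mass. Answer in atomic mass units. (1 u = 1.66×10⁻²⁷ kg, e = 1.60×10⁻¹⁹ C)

qvB = mv²/r ⇒ m = qBr/v.
m = (1×1.60×10^-19)(0.183)(0.357) / (3.75×10^4) = 2.79×10^-25 kg = 168 u.

m ≈ 168 u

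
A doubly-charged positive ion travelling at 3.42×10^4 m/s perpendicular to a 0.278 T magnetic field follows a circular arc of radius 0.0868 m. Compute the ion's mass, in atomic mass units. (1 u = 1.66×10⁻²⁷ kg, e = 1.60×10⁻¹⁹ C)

qvB = mv²/r ⇒ m = qBr/v.
m = (2×1.60×10^-19)(0.278)(0.0868) / (3.42×10^4) = 2.26×10^-25 kg = 136 u.

m ≈ 136 u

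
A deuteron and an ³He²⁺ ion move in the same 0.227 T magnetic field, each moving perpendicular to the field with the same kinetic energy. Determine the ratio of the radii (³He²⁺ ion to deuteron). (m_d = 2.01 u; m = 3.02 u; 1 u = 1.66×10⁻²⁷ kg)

r = √(2mK)/(qB) ⇒ at equal K, r ∝ √m/q.
r_{³He²⁺ ion}/r_{deuteron} = 0.613.

ratio ≈ 0.613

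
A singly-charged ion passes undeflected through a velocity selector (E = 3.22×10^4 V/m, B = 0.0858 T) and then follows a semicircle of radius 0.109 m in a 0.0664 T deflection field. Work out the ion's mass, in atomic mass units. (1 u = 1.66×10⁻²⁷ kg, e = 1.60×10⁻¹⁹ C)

m ≈ 1.86 u

v = E/B₁ = 3.75×10^5 m/s.
From r = mv/(qB₂), m = qB₂r/v = (1×1.60×10^-19)(0.0664)(0.109) / (3.75×10^5) = 3.09×10^-27 kg.
In atomic mass units: m = 3.09×10^-27 / 1.66×10^-27 = 1.86 u.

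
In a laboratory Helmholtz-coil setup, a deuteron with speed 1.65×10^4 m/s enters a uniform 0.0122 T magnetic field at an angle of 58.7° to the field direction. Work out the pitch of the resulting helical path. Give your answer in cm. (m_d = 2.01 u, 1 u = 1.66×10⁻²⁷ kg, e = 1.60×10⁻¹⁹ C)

pitch ≈ 9.21 cm

The velocity component along B is v∥ = v cos58.7° = 8570 m/s.
The cyclotron period T = 2πm/(qB) = 1.07×10^-5 s is set by m, q, B alone.
Pitch = v∥·T = (8570)(1.07×10^-5) = 0.0921 m.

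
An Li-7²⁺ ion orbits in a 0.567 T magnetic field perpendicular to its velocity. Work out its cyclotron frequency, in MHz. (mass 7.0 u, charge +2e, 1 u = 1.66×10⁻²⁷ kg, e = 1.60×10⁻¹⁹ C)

f ≈ 2.49 MHz

f = qB/(2πm) = (2×1.60×10^-19)(0.567) / [2π(1.16×10^-26)] = 2.49×10^6 Hz.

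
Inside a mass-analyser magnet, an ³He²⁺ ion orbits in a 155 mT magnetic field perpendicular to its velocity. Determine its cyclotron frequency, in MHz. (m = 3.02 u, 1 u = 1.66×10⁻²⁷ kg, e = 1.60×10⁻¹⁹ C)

f ≈ 1.57 MHz

f = qB/(2πm) = (2×1.60×10^-19)(0.155) / [2π(5.01×10^-27)] = 1.57×10^6 Hz.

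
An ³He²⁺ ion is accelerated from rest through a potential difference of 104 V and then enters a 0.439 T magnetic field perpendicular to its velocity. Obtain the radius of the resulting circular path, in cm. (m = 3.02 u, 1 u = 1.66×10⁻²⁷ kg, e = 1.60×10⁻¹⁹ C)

The kinetic energy gained is K = qV = (2×1.60×10^-19)(104) = 3.33×10^-17 J.
v = √(2K/m) = 1.15×10^5 m/s.
r = mv/(qB) = (5.01×10^-27)(1.15×10^5) / [(2×1.60×10^-19)(0.439)] = 4.11×10^-3 m.

r ≈ 0.411 cm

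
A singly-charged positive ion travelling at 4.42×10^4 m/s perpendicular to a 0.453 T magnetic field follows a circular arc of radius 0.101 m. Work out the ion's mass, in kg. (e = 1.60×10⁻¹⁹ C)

m ≈ 1.66×10^-25 kg

qvB = mv²/r ⇒ m = qBr/v.
m = (1×1.60×10^-19)(0.453)(0.101) / (4.42×10^4) = 1.66×10^-25 kg.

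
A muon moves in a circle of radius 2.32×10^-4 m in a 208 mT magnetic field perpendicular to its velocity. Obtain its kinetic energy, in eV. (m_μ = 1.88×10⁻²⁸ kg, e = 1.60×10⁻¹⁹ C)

K ≈ 0.991 eV

v = qBr/m = (1×1.60×10^-19)(0.208)(2.32×10^-4) / (1.88×10^-28) = 4.11×10^4 m/s.
K = ½mv² = 0.5·(1.88×10^-28)·(4.11×10^4)² = 1.59×10^-19 J = 0.991 eV.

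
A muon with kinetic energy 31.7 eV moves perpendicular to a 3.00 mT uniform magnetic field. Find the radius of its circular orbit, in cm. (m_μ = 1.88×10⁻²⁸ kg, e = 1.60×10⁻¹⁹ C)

Convert the energy: K = 31.7 eV = 5.07×10^-18 J.
v = √(2K/m) = √(2·5.07×10^-18/1.88×10^-28) = 2.32×10^5 m/s.
r = mv/(qB) = (1.88×10^-28)(2.32×10^5) / [(1×1.60×10^-19)(3.00×10^-3)] = 0.0910 m.

r ≈ 9.10 cm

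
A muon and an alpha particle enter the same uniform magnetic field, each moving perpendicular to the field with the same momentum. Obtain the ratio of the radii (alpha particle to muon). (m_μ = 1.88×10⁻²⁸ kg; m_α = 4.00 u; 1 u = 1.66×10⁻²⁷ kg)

r = p/(qB) ⇒ at equal p, r ∝ 1/q.
r_{alpha particle}/r_{muon} = 0.500.

ratio ≈ 0.500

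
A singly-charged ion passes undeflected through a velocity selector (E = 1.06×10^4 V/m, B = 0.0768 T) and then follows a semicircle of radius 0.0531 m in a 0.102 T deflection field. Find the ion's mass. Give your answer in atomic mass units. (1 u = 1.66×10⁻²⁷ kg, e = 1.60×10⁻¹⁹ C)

v = E/B₁ = 1.38×10^5 m/s.
From r = mv/(qB₂), m = qB₂r/v = (1×1.60×10^-19)(0.102)(0.0531) / (1.38×10^5) = 6.28×10^-27 kg.
In atomic mass units: m = 6.28×10^-27 / 1.66×10^-27 = 3.78 u.

m ≈ 3.78 u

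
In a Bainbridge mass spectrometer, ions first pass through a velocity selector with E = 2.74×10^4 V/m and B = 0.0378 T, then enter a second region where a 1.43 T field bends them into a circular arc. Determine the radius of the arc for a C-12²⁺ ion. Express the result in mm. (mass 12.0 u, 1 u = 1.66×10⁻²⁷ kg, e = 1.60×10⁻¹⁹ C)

r ≈ 31.6 mm

The selector passes v = E/B = 2.74×10^4/0.0378 = 7.25×10^5 m/s.
In the deflection region, r = mv/(qB₂) = (1.99×10^-26)(7.25×10^5) / [(2×1.60×10^-19)(1.43)] = 0.0316 m.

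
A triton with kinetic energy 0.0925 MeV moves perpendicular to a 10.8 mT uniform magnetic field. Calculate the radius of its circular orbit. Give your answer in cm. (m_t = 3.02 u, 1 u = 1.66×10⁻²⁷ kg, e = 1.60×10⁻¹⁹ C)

r ≈ 705 cm

Convert the energy: K = 0.0925 MeV = 1.48×10^-14 J.
v = √(2K/m) = √(2·1.48×10^-14/5.01×10^-27) = 2.43×10^6 m/s.
r = mv/(qB) = (5.01×10^-27)(2.43×10^6) / [(1×1.60×10^-19)(0.0108)] = 7.05 m.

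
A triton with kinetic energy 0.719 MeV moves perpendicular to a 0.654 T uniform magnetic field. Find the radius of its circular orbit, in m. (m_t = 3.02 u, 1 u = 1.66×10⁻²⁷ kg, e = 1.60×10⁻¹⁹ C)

r ≈ 0.325 m

Convert the energy: K = 0.719 MeV = 1.15×10^-13 J.
v = √(2K/m) = √(2·1.15×10^-13/5.01×10^-27) = 6.77×10^6 m/s.
r = mv/(qB) = (5.01×10^-27)(6.77×10^6) / [(1×1.60×10^-19)(0.654)] = 0.325 m.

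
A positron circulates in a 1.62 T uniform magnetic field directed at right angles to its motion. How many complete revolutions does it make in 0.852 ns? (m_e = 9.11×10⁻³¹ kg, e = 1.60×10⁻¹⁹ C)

T = 2πm/(qB) = 2π(9.11×10^-31) / [(1×1.60×10^-19)(1.62)] = 2.2083×10^-11 s.
N = t/T = 8.52×10^-10 / 2.2083×10^-11 ≈ 38.58, so 38 complete revolutions.

N = 38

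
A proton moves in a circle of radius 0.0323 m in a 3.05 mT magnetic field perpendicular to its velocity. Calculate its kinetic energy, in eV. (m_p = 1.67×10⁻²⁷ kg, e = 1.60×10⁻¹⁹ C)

K ≈ 0.465 eV

v = qBr/m = (1×1.60×10^-19)(3.05×10^-3)(0.0323) / (1.67×10^-27) = 9440 m/s.
K = ½mv² = 0.5·(1.67×10^-27)·(9440)² = 7.44×10^-20 J = 0.465 eV.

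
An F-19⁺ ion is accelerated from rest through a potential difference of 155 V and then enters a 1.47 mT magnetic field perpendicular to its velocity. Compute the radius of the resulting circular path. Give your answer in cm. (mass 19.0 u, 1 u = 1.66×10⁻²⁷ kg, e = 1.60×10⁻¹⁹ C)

The kinetic energy gained is K = qV = (1×1.60×10^-19)(155) = 2.48×10^-17 J.
v = √(2K/m) = 3.97×10^4 m/s.
r = mv/(qB) = (3.15×10^-26)(3.97×10^4) / [(1×1.60×10^-19)(1.47×10^-3)] = 5.32 m.

r ≈ 532 cm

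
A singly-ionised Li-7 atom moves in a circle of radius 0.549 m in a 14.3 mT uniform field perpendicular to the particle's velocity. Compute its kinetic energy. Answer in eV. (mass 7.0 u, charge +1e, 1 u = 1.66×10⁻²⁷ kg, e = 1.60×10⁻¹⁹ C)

K ≈ 424 eV

v = qBr/m = (1×1.60×10^-19)(0.0143)(0.549) / (1.16×10^-26) = 1.08×10^5 m/s.
K = ½mv² = 0.5·(1.16×10^-26)·(1.08×10^5)² = 6.79×10^-17 J = 424 eV.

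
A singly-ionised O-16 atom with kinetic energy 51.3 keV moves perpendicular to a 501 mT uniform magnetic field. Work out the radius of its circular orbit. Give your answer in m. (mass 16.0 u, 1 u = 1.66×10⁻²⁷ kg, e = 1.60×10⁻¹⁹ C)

Convert the energy: K = 51.3 keV = 8.21×10^-15 J.
v = √(2K/m) = √(2·8.21×10^-15/2.66×10^-26) = 7.86×10^5 m/s.
r = mv/(qB) = (2.66×10^-26)(7.86×10^5) / [(1×1.60×10^-19)(0.501)] = 0.260 m.

r ≈ 0.260 m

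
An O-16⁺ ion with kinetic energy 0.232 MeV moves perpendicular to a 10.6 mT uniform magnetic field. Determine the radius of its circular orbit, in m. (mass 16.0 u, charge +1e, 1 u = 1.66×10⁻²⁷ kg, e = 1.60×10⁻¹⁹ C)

r ≈ 26.2 m

Convert the energy: K = 0.232 MeV = 3.71×10^-14 J.
v = √(2K/m) = √(2·3.71×10^-14/2.66×10^-26) = 1.67×10^6 m/s.
r = mv/(qB) = (2.66×10^-26)(1.67×10^6) / [(1×1.60×10^-19)(0.0106)] = 26.2 m.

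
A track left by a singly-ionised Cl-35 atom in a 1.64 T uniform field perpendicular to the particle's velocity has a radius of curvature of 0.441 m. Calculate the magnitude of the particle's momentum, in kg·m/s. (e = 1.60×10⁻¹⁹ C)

p ≈ 1.16×10^-19 kg·m/s

Since qvB = mv²/r, the momentum p = mv = qBr.
p = (1×1.60×10^-19)(1.64)(0.441) = 1.16×10^-19 kg·m/s.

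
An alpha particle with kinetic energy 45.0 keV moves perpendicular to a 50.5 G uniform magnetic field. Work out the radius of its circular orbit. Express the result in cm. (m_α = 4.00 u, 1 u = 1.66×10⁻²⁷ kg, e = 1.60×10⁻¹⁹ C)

r ≈ 605 cm

Convert the energy: K = 45.0 keV = 7.20×10^-15 J.
v = √(2K/m) = √(2·7.20×10^-15/6.64×10^-27) = 1.47×10^6 m/s.
r = mv/(qB) = (6.64×10^-27)(1.47×10^6) / [(2×1.60×10^-19)(5.05×10^-3)] = 6.05 m.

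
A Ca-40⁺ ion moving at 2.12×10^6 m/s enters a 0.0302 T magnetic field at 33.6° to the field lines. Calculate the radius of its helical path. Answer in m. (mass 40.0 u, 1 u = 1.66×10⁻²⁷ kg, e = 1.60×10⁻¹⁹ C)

r ≈ 16.1 m

Only the perpendicular component v⊥ = v sin33.6° = 1.17×10^6 m/s is bent by the field.
r = m v⊥ /(qB) = (6.64×10^-26)(1.17×10^6) / [(1×1.60×10^-19)(0.0302)] = 16.1 m.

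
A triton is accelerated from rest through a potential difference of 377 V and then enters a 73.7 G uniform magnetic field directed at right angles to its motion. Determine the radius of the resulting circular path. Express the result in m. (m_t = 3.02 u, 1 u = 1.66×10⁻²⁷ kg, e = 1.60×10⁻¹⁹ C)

r ≈ 0.660 m

The kinetic energy gained is K = qV = (1×1.60×10^-19)(377) = 6.03×10^-17 J.
v = √(2K/m) = 1.55×10^5 m/s.
r = mv/(qB) = (5.01×10^-27)(1.55×10^5) / [(1×1.60×10^-19)(7.37×10^-3)] = 0.660 m.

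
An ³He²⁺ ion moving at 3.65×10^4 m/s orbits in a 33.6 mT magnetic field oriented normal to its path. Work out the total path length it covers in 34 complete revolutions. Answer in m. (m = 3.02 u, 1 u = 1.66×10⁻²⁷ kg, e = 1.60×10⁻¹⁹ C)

r = mv/(qB) = 0.0170 m, so one revolution covers 2πr = 0.107 m.
In 34 revolutions: L = 34·2πr = 3.64 m.

L ≈ 3.64 m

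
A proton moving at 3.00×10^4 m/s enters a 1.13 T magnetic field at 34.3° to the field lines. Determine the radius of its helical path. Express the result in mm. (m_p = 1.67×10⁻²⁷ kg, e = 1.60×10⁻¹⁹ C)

Only the perpendicular component v⊥ = v sin34.3° = 1.69×10^4 m/s is bent by the field.
r = m v⊥ /(qB) = (1.67×10^-27)(1.69×10^4) / [(1×1.60×10^-19)(1.13)] = 1.56×10^-4 m.

r ≈ 0.156 mm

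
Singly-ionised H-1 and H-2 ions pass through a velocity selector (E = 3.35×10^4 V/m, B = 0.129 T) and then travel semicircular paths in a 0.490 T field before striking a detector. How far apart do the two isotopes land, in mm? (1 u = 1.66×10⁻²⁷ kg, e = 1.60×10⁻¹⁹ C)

Both emerge at v = E/B₁ = 2.60×10^5 m/s.
r = mv/(qB₂), so r₁ = 5.499×10^-3 m and r₂ = 0.01100 m, giving Δr = 5.50×10^-3 m.
After a semicircle each ion lands a diameter 2r from the entry slit, so the separation is 2Δr = 0.0110 m.

Δd ≈ 11.0 mm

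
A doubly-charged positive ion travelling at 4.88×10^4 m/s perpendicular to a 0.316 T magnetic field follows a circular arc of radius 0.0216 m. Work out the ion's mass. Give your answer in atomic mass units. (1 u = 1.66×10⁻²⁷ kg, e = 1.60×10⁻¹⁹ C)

qvB = mv²/r ⇒ m = qBr/v.
m = (2×1.60×10^-19)(0.316)(0.0216) / (4.88×10^4) = 4.48×10^-26 kg = 27.0 u.

m ≈ 27.0 u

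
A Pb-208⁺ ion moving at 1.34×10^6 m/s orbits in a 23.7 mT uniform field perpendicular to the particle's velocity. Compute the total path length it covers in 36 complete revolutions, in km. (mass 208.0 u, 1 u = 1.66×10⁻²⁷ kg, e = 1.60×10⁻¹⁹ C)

r = mv/(qB) = 122 m, so one revolution covers 2πr = 767 m.
In 36 revolutions: L = 36·2πr = 2.76×10^4 m.

L ≈ 27.6 km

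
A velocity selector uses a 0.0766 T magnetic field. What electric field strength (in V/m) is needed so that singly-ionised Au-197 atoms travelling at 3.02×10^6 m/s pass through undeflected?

qE = qvB ⇒ E = vB = (3.02×10^6)(0.0766) = 2.31×10^5 V/m.

E ≈ 2.31×10^5 V/m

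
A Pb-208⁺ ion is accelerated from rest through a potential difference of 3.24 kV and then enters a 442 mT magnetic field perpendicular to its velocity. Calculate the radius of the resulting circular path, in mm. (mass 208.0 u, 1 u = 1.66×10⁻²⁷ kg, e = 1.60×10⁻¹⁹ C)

The kinetic energy gained is K = qV = (1×1.60×10^-19)(3240) = 5.18×10^-16 J.
v = √(2K/m) = 5.48×10^4 m/s.
r = mv/(qB) = (3.45×10^-25)(5.48×10^4) / [(1×1.60×10^-19)(0.442)] = 0.268 m.

r ≈ 268 mm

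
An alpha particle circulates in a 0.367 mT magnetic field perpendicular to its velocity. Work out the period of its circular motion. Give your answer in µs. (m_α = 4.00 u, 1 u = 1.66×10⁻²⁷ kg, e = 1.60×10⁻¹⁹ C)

The cyclotron period is independent of speed: T = 2πm/(qB).
T = 2π(6.64×10^-27) / [(2×1.60×10^-19)(3.67×10^-4)] = 3.55×10^-4 s.

T ≈ 355 µs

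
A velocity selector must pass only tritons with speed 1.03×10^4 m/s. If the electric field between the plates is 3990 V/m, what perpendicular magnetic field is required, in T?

B ≈ 0.387 T

qE = qvB ⇒ B = E/v = (3990) / (1.03×10^4) = 0.387 T.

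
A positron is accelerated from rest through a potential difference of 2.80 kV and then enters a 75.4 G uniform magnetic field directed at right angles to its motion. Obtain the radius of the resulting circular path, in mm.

The kinetic energy gained is K = qV = (1×1.60×10^-19)(2800) = 4.48×10^-16 J.
v = √(2K/m) = 3.14×10^7 m/s.
r = mv/(qB) = (9.11×10^-31)(3.14×10^7) / [(1×1.60×10^-19)(7.54×10^-3)] = 0.0237 m.

r ≈ 23.7 mm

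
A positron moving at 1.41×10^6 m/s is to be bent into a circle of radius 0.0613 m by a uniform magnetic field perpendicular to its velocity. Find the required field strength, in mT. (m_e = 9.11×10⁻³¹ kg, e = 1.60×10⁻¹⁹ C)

qvB = mv²/r gives B = mv/(qr).
B = (9.11×10^-31)(1.41×10^6) / [(1×1.60×10^-19)(0.0613)] = 1.31×10^-4 T.

B ≈ 0.131 mT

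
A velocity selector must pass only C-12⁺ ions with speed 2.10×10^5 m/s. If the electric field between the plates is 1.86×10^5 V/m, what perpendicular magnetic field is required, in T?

B ≈ 0.886 T

qE = qvB ⇒ B = E/v = (1.86×10^5) / (2.10×10^5) = 0.886 T.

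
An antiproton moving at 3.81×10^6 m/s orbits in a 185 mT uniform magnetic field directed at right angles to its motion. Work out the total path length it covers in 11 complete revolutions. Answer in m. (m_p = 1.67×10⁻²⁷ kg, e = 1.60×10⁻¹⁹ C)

r = mv/(qB) = 0.215 m, so one revolution covers 2πr = 1.35 m.
In 11 revolutions: L = 11·2πr = 14.9 m.

L ≈ 14.9 m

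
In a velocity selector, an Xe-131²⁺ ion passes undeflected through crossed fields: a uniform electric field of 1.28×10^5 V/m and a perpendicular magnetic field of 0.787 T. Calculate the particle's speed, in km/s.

v ≈ 163 km/s

For zero net force, qE = qvB, so v = E/B.
v = (1.28×10^5) / (0.787) = 1.63×10^5 m/s.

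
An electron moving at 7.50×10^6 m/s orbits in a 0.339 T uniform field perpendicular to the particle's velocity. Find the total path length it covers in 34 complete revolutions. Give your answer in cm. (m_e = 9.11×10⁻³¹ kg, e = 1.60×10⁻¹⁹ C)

r = mv/(qB) = 1.26×10^-4 m, so one revolution covers 2πr = 7.91×10^-4 m.
In 34 revolutions: L = 34·2πr = 0.0269 m.

L ≈ 2.69 cm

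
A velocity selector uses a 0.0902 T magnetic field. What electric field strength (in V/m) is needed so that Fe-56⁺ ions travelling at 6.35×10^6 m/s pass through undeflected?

qE = qvB ⇒ E = vB = (6.35×10^6)(0.0902) = 5.73×10^5 V/m.

E ≈ 5.73×10^5 V/m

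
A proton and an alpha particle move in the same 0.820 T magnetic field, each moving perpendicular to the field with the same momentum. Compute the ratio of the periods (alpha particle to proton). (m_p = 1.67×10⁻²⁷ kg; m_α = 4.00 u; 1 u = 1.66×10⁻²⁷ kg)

T = 2πm/(qB) is independent of speed, so T₂/T₁ = (m₂/q₂)/(m₁/q₁).
T_{alpha particle}/T_{proton} = (6.64×10^-27/2e) / (1.67×10^-27/1e) = 1.99.

ratio ≈ 1.99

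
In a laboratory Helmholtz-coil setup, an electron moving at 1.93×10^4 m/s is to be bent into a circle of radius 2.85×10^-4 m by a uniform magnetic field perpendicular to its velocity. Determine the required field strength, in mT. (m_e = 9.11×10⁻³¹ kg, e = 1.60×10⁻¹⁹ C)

qvB = mv²/r gives B = mv/(qr).
B = (9.11×10^-31)(1.93×10^4) / [(1×1.60×10^-19)(2.85×10^-4)] = 3.86×10^-4 T.

B ≈ 0.386 mT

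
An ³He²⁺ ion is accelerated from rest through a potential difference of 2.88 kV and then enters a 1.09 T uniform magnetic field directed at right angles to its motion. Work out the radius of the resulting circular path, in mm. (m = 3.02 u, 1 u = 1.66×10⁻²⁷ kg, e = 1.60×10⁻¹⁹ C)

r ≈ 8.71 mm

The kinetic energy gained is K = qV = (2×1.60×10^-19)(2880) = 9.22×10^-16 J.
v = √(2K/m) = 6.06×10^5 m/s.
r = mv/(qB) = (5.01×10^-27)(6.06×10^5) / [(2×1.60×10^-19)(1.09)] = 8.71×10^-3 m.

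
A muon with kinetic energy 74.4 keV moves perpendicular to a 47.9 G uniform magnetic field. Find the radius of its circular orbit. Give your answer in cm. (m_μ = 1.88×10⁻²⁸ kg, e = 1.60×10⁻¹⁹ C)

Convert the energy: K = 74.4 keV = 1.19×10^-14 J.
v = √(2K/m) = √(2·1.19×10^-14/1.88×10^-28) = 1.13×10^7 m/s.
r = mv/(qB) = (1.88×10^-28)(1.13×10^7) / [(1×1.60×10^-19)(4.79×10^-3)] = 2.76 m.

r ≈ 276 cm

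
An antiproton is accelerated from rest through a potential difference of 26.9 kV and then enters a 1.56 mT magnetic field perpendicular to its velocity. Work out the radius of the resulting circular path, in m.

The kinetic energy gained is K = qV = (1×1.60×10^-19)(2.69×10^4) = 4.30×10^-15 J.
v = √(2K/m) = 2.27×10^6 m/s.
r = mv/(qB) = (1.67×10^-27)(2.27×10^6) / [(1×1.60×10^-19)(1.56×10^-3)] = 15.2 m.

r ≈ 15.2 m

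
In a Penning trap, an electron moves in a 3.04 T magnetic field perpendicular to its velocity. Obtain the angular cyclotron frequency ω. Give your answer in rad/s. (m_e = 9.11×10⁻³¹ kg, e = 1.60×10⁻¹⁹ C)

ω = qB/m = (1×1.60×10^-19)(3.04) / (9.11×10^-31) = 5.34×10^11 rad/s.

ω ≈ 5.34×10^11 rad/s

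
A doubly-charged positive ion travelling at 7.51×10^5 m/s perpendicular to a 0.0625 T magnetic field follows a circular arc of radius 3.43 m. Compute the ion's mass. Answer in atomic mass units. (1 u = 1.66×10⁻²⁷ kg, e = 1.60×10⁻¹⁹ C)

m ≈ 55.0 u

qvB = mv²/r ⇒ m = qBr/v.
m = (2×1.60×10^-19)(0.0625)(3.43) / (7.51×10^5) = 9.13×10^-26 kg = 55.0 u.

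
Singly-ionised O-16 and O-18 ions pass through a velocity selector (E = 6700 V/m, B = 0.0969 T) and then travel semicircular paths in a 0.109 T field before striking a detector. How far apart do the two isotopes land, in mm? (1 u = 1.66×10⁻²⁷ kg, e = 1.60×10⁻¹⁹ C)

Δd ≈ 26.3 mm

Both emerge at v = E/B₁ = 6.91×10^4 m/s.
r = mv/(qB₂), so r₁ = 0.1053 m and r₂ = 0.1185 m, giving Δr = 0.0132 m.
After a semicircle each ion lands a diameter 2r from the entry slit, so the separation is 2Δr = 0.0263 m.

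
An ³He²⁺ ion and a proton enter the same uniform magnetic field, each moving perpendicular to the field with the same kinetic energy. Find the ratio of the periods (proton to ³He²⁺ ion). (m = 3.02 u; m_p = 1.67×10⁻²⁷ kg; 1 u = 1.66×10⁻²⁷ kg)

ratio ≈ 0.666

T = 2πm/(qB) is independent of speed, so T₂/T₁ = (m₂/q₂)/(m₁/q₁).
T_{proton}/T_{³He²⁺ ion} = (1.67×10^-27/1e) / (5.01×10^-27/2e) = 0.666.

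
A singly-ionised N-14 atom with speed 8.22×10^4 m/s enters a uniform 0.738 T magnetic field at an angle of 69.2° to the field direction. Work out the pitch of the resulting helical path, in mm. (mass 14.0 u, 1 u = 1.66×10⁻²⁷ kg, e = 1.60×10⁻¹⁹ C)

The velocity component along B is v∥ = v cos69.2° = 2.92×10^4 m/s.
The cyclotron period T = 2πm/(qB) = 1.24×10^-6 s is set by m, q, B alone.
Pitch = v∥·T = (2.92×10^4)(1.24×10^-6) = 0.0361 m.

pitch ≈ 36.1 mm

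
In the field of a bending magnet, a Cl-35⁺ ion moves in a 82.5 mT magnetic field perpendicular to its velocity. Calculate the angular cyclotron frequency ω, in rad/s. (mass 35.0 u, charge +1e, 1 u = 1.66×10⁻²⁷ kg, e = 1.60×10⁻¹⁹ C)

ω = qB/m = (1×1.60×10^-19)(0.0825) / (5.81×10^-26) = 2.27×10^5 rad/s.

ω ≈ 2.27×10^5 rad/s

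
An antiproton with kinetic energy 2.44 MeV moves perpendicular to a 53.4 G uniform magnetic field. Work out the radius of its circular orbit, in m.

r ≈ 42.3 m

Convert the energy: K = 2.44 MeV = 3.90×10^-13 J.
v = √(2K/m) = √(2·3.90×10^-13/1.67×10^-27) = 2.16×10^7 m/s.
r = mv/(qB) = (1.67×10^-27)(2.16×10^7) / [(1×1.60×10^-19)(5.34×10^-3)] = 42.3 m.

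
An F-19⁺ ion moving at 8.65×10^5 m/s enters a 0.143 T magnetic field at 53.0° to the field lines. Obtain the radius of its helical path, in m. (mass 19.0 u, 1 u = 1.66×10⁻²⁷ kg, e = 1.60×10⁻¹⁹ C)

Only the perpendicular component v⊥ = v sin53.0° = 6.91×10^5 m/s is bent by the field.
r = m v⊥ /(qB) = (3.15×10^-26)(6.91×10^5) / [(1×1.60×10^-19)(0.143)] = 0.952 m.

r ≈ 0.952 m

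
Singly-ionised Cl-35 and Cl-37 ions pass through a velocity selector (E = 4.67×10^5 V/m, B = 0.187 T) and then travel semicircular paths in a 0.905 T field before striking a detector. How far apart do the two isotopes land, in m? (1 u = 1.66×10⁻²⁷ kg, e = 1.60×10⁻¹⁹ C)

Both emerge at v = E/B₁ = 2.50×10^6 m/s.
r = mv/(qB₂), so r₁ = 1.0020 m and r₂ = 1.0593 m, giving Δr = 0.0573 m.
After a semicircle each ion lands a diameter 2r from the entry slit, so the separation is 2Δr = 0.115 m.

Δd ≈ 0.115 m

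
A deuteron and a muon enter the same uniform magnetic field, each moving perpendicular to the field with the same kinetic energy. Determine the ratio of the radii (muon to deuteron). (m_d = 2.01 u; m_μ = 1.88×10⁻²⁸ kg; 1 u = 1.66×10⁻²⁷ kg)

r = √(2mK)/(qB) ⇒ at equal K, r ∝ √m/q.
r_{muon}/r_{deuteron} = 0.237.

ratio ≈ 0.237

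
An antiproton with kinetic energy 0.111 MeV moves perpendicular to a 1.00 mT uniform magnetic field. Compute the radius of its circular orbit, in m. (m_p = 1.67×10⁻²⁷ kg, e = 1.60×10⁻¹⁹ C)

r ≈ 48.1 m

Convert the energy: K = 0.111 MeV = 1.78×10^-14 J.
v = √(2K/m) = √(2·1.78×10^-14/1.67×10^-27) = 4.61×10^6 m/s.
r = mv/(qB) = (1.67×10^-27)(4.61×10^6) / [(1×1.60×10^-19)(1.00×10^-3)] = 48.1 m.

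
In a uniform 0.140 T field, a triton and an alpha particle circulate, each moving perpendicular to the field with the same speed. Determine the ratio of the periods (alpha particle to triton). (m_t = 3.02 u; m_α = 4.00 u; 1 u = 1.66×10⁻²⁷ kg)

ratio ≈ 0.662

T = 2πm/(qB) is independent of speed, so T₂/T₁ = (m₂/q₂)/(m₁/q₁).
T_{alpha particle}/T_{triton} = (6.64×10^-27/2e) / (5.01×10^-27/1e) = 0.662.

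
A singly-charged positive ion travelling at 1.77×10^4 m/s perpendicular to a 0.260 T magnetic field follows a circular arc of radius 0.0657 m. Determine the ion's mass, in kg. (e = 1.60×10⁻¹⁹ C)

m ≈ 1.54×10^-25 kg

qvB = mv²/r ⇒ m = qBr/v.
m = (1×1.60×10^-19)(0.260)(0.0657) / (1.77×10^4) = 1.54×10^-25 kg.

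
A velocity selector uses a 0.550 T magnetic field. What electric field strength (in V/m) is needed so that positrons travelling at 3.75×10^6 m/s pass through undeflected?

E ≈ 2.06×10^6 V/m

qE = qvB ⇒ E = vB = (3.75×10^6)(0.550) = 2.06×10^6 V/m.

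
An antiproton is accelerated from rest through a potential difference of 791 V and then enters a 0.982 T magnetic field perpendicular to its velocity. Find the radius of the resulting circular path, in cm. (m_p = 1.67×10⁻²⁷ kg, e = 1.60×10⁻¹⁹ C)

r ≈ 0.414 cm

The kinetic energy gained is K = qV = (1×1.60×10^-19)(791) = 1.27×10^-16 J.
v = √(2K/m) = 3.89×10^5 m/s.
r = mv/(qB) = (1.67×10^-27)(3.89×10^5) / [(1×1.60×10^-19)(0.982)] = 4.14×10^-3 m.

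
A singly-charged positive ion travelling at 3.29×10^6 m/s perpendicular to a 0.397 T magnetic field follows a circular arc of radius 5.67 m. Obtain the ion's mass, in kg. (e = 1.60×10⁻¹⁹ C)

qvB = mv²/r ⇒ m = qBr/v.
m = (1×1.60×10^-19)(0.397)(5.67) / (3.29×10^6) = 1.09×10^-25 kg.

m ≈ 1.09×10^-25 kg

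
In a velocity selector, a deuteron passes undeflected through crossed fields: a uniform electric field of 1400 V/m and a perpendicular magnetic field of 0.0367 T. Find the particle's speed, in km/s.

For zero net force, qE = qvB, so v = E/B.
v = (1400) / (0.0367) = 3.81×10^4 m/s.

v ≈ 38.1 km/s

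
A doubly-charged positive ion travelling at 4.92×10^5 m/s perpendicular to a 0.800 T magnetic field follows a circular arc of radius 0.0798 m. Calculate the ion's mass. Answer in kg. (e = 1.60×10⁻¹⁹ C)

m ≈ 4.15×10^-26 kg

qvB = mv²/r ⇒ m = qBr/v.
m = (2×1.60×10^-19)(0.800)(0.0798) / (4.92×10^5) = 4.15×10^-26 kg.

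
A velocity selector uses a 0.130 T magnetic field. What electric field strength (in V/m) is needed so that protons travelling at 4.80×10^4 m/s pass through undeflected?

qE = qvB ⇒ E = vB = (4.80×10^4)(0.130) = 6240 V/m.

E ≈ 6240 V/m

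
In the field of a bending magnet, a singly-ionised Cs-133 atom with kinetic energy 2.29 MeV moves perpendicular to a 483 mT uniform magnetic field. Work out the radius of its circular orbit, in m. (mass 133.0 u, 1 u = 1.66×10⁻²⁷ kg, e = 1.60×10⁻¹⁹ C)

r ≈ 5.20 m

Convert the energy: K = 2.29 MeV = 3.66×10^-13 J.
v = √(2K/m) = √(2·3.66×10^-13/2.21×10^-25) = 1.82×10^6 m/s.
r = mv/(qB) = (2.21×10^-25)(1.82×10^6) / [(1×1.60×10^-19)(0.483)] = 5.20 m.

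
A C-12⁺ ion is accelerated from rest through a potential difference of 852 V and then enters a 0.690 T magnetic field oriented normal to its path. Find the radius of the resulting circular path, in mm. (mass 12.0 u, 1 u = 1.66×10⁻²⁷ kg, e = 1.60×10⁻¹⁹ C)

r ≈ 21.1 mm

The kinetic energy gained is K = qV = (1×1.60×10^-19)(852) = 1.36×10^-16 J.
v = √(2K/m) = 1.17×10^5 m/s.
r = mv/(qB) = (1.99×10^-26)(1.17×10^5) / [(1×1.60×10^-19)(0.690)] = 0.0211 m.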